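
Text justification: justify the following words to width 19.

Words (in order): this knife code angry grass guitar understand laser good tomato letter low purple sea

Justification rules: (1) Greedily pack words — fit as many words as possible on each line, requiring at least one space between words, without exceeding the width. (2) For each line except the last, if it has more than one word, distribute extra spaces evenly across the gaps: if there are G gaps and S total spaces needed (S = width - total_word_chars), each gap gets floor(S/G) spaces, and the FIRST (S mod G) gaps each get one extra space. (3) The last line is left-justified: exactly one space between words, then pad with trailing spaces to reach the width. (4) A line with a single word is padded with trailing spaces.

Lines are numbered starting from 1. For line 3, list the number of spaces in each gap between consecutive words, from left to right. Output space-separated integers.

Answer: 4

Derivation:
Line 1: ['this', 'knife', 'code'] (min_width=15, slack=4)
Line 2: ['angry', 'grass', 'guitar'] (min_width=18, slack=1)
Line 3: ['understand', 'laser'] (min_width=16, slack=3)
Line 4: ['good', 'tomato', 'letter'] (min_width=18, slack=1)
Line 5: ['low', 'purple', 'sea'] (min_width=14, slack=5)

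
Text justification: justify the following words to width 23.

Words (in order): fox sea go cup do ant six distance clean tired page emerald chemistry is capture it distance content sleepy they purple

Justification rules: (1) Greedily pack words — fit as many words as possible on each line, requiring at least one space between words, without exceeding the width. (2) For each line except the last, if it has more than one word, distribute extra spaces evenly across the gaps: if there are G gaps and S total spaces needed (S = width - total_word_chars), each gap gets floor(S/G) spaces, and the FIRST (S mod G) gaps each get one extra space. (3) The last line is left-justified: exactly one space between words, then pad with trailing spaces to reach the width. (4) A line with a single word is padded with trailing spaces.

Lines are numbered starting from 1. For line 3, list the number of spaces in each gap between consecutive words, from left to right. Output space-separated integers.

Answer: 4 3

Derivation:
Line 1: ['fox', 'sea', 'go', 'cup', 'do', 'ant'] (min_width=21, slack=2)
Line 2: ['six', 'distance', 'clean'] (min_width=18, slack=5)
Line 3: ['tired', 'page', 'emerald'] (min_width=18, slack=5)
Line 4: ['chemistry', 'is', 'capture', 'it'] (min_width=23, slack=0)
Line 5: ['distance', 'content', 'sleepy'] (min_width=23, slack=0)
Line 6: ['they', 'purple'] (min_width=11, slack=12)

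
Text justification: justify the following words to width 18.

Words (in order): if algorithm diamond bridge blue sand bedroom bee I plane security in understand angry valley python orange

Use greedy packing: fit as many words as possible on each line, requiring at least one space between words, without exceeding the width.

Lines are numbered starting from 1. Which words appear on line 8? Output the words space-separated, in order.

Line 1: ['if', 'algorithm'] (min_width=12, slack=6)
Line 2: ['diamond', 'bridge'] (min_width=14, slack=4)
Line 3: ['blue', 'sand', 'bedroom'] (min_width=17, slack=1)
Line 4: ['bee', 'I', 'plane'] (min_width=11, slack=7)
Line 5: ['security', 'in'] (min_width=11, slack=7)
Line 6: ['understand', 'angry'] (min_width=16, slack=2)
Line 7: ['valley', 'python'] (min_width=13, slack=5)
Line 8: ['orange'] (min_width=6, slack=12)

Answer: orange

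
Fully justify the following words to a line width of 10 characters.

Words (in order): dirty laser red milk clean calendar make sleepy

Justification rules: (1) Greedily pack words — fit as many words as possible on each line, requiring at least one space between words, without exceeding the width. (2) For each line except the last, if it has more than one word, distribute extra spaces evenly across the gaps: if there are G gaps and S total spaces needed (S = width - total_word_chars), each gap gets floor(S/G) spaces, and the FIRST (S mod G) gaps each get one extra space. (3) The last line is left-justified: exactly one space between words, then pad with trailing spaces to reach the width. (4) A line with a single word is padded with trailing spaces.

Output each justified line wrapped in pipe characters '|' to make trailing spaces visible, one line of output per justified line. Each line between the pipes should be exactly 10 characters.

Answer: |dirty     |
|laser  red|
|milk clean|
|calendar  |
|make      |
|sleepy    |

Derivation:
Line 1: ['dirty'] (min_width=5, slack=5)
Line 2: ['laser', 'red'] (min_width=9, slack=1)
Line 3: ['milk', 'clean'] (min_width=10, slack=0)
Line 4: ['calendar'] (min_width=8, slack=2)
Line 5: ['make'] (min_width=4, slack=6)
Line 6: ['sleepy'] (min_width=6, slack=4)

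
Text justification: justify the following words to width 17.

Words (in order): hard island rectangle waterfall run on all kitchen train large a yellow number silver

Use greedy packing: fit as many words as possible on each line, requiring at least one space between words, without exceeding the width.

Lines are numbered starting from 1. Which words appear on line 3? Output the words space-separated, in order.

Answer: waterfall run on

Derivation:
Line 1: ['hard', 'island'] (min_width=11, slack=6)
Line 2: ['rectangle'] (min_width=9, slack=8)
Line 3: ['waterfall', 'run', 'on'] (min_width=16, slack=1)
Line 4: ['all', 'kitchen', 'train'] (min_width=17, slack=0)
Line 5: ['large', 'a', 'yellow'] (min_width=14, slack=3)
Line 6: ['number', 'silver'] (min_width=13, slack=4)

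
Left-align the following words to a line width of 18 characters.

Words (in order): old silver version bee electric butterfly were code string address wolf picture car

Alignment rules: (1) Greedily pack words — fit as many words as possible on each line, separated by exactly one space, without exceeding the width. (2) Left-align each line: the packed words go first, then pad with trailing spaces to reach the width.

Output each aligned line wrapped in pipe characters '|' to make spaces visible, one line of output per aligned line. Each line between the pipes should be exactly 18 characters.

Answer: |old silver version|
|bee electric      |
|butterfly were    |
|code string       |
|address wolf      |
|picture car       |

Derivation:
Line 1: ['old', 'silver', 'version'] (min_width=18, slack=0)
Line 2: ['bee', 'electric'] (min_width=12, slack=6)
Line 3: ['butterfly', 'were'] (min_width=14, slack=4)
Line 4: ['code', 'string'] (min_width=11, slack=7)
Line 5: ['address', 'wolf'] (min_width=12, slack=6)
Line 6: ['picture', 'car'] (min_width=11, slack=7)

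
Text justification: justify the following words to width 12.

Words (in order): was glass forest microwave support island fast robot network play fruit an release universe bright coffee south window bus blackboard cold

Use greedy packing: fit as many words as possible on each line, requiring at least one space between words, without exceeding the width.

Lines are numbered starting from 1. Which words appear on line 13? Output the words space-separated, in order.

Answer: window bus

Derivation:
Line 1: ['was', 'glass'] (min_width=9, slack=3)
Line 2: ['forest'] (min_width=6, slack=6)
Line 3: ['microwave'] (min_width=9, slack=3)
Line 4: ['support'] (min_width=7, slack=5)
Line 5: ['island', 'fast'] (min_width=11, slack=1)
Line 6: ['robot'] (min_width=5, slack=7)
Line 7: ['network', 'play'] (min_width=12, slack=0)
Line 8: ['fruit', 'an'] (min_width=8, slack=4)
Line 9: ['release'] (min_width=7, slack=5)
Line 10: ['universe'] (min_width=8, slack=4)
Line 11: ['bright'] (min_width=6, slack=6)
Line 12: ['coffee', 'south'] (min_width=12, slack=0)
Line 13: ['window', 'bus'] (min_width=10, slack=2)
Line 14: ['blackboard'] (min_width=10, slack=2)
Line 15: ['cold'] (min_width=4, slack=8)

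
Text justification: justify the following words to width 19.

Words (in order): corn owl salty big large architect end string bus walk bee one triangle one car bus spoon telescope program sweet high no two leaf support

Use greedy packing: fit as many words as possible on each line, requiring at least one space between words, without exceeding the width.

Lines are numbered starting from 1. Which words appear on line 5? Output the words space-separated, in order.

Answer: car bus spoon

Derivation:
Line 1: ['corn', 'owl', 'salty', 'big'] (min_width=18, slack=1)
Line 2: ['large', 'architect', 'end'] (min_width=19, slack=0)
Line 3: ['string', 'bus', 'walk', 'bee'] (min_width=19, slack=0)
Line 4: ['one', 'triangle', 'one'] (min_width=16, slack=3)
Line 5: ['car', 'bus', 'spoon'] (min_width=13, slack=6)
Line 6: ['telescope', 'program'] (min_width=17, slack=2)
Line 7: ['sweet', 'high', 'no', 'two'] (min_width=17, slack=2)
Line 8: ['leaf', 'support'] (min_width=12, slack=7)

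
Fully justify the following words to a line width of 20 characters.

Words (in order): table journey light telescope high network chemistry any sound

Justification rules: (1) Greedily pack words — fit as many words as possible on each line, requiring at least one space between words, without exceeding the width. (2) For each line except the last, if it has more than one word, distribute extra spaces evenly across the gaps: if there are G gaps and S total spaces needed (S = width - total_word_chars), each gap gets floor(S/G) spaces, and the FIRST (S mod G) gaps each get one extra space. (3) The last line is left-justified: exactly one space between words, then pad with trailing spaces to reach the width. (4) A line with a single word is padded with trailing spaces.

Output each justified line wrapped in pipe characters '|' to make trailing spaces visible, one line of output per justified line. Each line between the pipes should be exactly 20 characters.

Answer: |table  journey light|
|telescope       high|
|network    chemistry|
|any sound           |

Derivation:
Line 1: ['table', 'journey', 'light'] (min_width=19, slack=1)
Line 2: ['telescope', 'high'] (min_width=14, slack=6)
Line 3: ['network', 'chemistry'] (min_width=17, slack=3)
Line 4: ['any', 'sound'] (min_width=9, slack=11)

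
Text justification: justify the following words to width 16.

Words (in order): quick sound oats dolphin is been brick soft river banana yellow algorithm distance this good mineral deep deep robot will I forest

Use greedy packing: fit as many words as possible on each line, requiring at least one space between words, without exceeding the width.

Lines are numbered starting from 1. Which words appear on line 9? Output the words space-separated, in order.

Line 1: ['quick', 'sound', 'oats'] (min_width=16, slack=0)
Line 2: ['dolphin', 'is', 'been'] (min_width=15, slack=1)
Line 3: ['brick', 'soft', 'river'] (min_width=16, slack=0)
Line 4: ['banana', 'yellow'] (min_width=13, slack=3)
Line 5: ['algorithm'] (min_width=9, slack=7)
Line 6: ['distance', 'this'] (min_width=13, slack=3)
Line 7: ['good', 'mineral'] (min_width=12, slack=4)
Line 8: ['deep', 'deep', 'robot'] (min_width=15, slack=1)
Line 9: ['will', 'I', 'forest'] (min_width=13, slack=3)

Answer: will I forest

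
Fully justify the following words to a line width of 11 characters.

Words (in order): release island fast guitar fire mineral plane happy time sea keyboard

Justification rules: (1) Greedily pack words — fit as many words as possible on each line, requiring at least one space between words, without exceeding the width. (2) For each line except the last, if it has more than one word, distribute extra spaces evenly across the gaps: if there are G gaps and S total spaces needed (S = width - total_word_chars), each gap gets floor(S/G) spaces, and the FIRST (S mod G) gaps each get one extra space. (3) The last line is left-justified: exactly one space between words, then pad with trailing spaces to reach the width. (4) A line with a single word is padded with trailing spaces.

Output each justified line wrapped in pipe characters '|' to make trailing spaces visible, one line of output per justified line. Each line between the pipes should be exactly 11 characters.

Answer: |release    |
|island fast|
|guitar fire|
|mineral    |
|plane happy|
|time    sea|
|keyboard   |

Derivation:
Line 1: ['release'] (min_width=7, slack=4)
Line 2: ['island', 'fast'] (min_width=11, slack=0)
Line 3: ['guitar', 'fire'] (min_width=11, slack=0)
Line 4: ['mineral'] (min_width=7, slack=4)
Line 5: ['plane', 'happy'] (min_width=11, slack=0)
Line 6: ['time', 'sea'] (min_width=8, slack=3)
Line 7: ['keyboard'] (min_width=8, slack=3)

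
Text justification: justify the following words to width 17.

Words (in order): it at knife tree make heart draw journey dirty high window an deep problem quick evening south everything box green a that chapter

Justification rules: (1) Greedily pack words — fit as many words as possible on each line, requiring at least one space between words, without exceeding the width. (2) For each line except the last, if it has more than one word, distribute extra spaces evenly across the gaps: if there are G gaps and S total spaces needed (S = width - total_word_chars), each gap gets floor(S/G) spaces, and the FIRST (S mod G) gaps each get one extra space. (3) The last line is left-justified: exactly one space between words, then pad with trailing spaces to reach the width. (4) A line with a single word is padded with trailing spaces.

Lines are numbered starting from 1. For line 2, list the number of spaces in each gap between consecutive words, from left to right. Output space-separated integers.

Line 1: ['it', 'at', 'knife', 'tree'] (min_width=16, slack=1)
Line 2: ['make', 'heart', 'draw'] (min_width=15, slack=2)
Line 3: ['journey', 'dirty'] (min_width=13, slack=4)
Line 4: ['high', 'window', 'an'] (min_width=14, slack=3)
Line 5: ['deep', 'problem'] (min_width=12, slack=5)
Line 6: ['quick', 'evening'] (min_width=13, slack=4)
Line 7: ['south', 'everything'] (min_width=16, slack=1)
Line 8: ['box', 'green', 'a', 'that'] (min_width=16, slack=1)
Line 9: ['chapter'] (min_width=7, slack=10)

Answer: 2 2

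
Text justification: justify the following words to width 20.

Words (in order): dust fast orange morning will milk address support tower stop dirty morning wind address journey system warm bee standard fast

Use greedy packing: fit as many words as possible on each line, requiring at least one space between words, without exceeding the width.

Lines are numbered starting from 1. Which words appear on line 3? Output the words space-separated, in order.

Answer: address support

Derivation:
Line 1: ['dust', 'fast', 'orange'] (min_width=16, slack=4)
Line 2: ['morning', 'will', 'milk'] (min_width=17, slack=3)
Line 3: ['address', 'support'] (min_width=15, slack=5)
Line 4: ['tower', 'stop', 'dirty'] (min_width=16, slack=4)
Line 5: ['morning', 'wind', 'address'] (min_width=20, slack=0)
Line 6: ['journey', 'system', 'warm'] (min_width=19, slack=1)
Line 7: ['bee', 'standard', 'fast'] (min_width=17, slack=3)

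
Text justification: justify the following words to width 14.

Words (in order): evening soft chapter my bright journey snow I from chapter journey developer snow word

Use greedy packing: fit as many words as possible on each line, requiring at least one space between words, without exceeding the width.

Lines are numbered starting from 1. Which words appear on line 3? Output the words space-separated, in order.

Line 1: ['evening', 'soft'] (min_width=12, slack=2)
Line 2: ['chapter', 'my'] (min_width=10, slack=4)
Line 3: ['bright', 'journey'] (min_width=14, slack=0)
Line 4: ['snow', 'I', 'from'] (min_width=11, slack=3)
Line 5: ['chapter'] (min_width=7, slack=7)
Line 6: ['journey'] (min_width=7, slack=7)
Line 7: ['developer', 'snow'] (min_width=14, slack=0)
Line 8: ['word'] (min_width=4, slack=10)

Answer: bright journey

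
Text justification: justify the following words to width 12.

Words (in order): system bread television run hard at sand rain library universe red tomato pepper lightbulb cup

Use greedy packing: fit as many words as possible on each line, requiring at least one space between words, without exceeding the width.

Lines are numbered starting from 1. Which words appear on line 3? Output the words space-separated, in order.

Line 1: ['system', 'bread'] (min_width=12, slack=0)
Line 2: ['television'] (min_width=10, slack=2)
Line 3: ['run', 'hard', 'at'] (min_width=11, slack=1)
Line 4: ['sand', 'rain'] (min_width=9, slack=3)
Line 5: ['library'] (min_width=7, slack=5)
Line 6: ['universe', 'red'] (min_width=12, slack=0)
Line 7: ['tomato'] (min_width=6, slack=6)
Line 8: ['pepper'] (min_width=6, slack=6)
Line 9: ['lightbulb'] (min_width=9, slack=3)
Line 10: ['cup'] (min_width=3, slack=9)

Answer: run hard at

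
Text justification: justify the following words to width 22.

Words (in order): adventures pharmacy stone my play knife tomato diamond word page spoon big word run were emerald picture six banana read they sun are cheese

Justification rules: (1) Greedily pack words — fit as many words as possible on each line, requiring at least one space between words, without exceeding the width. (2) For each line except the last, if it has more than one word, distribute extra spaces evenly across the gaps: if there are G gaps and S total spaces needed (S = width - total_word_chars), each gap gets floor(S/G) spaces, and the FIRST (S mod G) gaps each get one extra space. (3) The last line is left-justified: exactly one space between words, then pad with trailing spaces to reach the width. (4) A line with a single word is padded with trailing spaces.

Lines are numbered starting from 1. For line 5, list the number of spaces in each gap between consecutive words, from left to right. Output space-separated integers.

Answer: 4 4

Derivation:
Line 1: ['adventures', 'pharmacy'] (min_width=19, slack=3)
Line 2: ['stone', 'my', 'play', 'knife'] (min_width=19, slack=3)
Line 3: ['tomato', 'diamond', 'word'] (min_width=19, slack=3)
Line 4: ['page', 'spoon', 'big', 'word'] (min_width=19, slack=3)
Line 5: ['run', 'were', 'emerald'] (min_width=16, slack=6)
Line 6: ['picture', 'six', 'banana'] (min_width=18, slack=4)
Line 7: ['read', 'they', 'sun', 'are'] (min_width=17, slack=5)
Line 8: ['cheese'] (min_width=6, slack=16)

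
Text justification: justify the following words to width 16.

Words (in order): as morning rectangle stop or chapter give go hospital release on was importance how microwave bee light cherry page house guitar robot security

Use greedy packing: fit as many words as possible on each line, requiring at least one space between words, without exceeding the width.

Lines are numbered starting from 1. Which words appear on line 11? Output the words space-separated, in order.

Line 1: ['as', 'morning'] (min_width=10, slack=6)
Line 2: ['rectangle', 'stop'] (min_width=14, slack=2)
Line 3: ['or', 'chapter', 'give'] (min_width=15, slack=1)
Line 4: ['go', 'hospital'] (min_width=11, slack=5)
Line 5: ['release', 'on', 'was'] (min_width=14, slack=2)
Line 6: ['importance', 'how'] (min_width=14, slack=2)
Line 7: ['microwave', 'bee'] (min_width=13, slack=3)
Line 8: ['light', 'cherry'] (min_width=12, slack=4)
Line 9: ['page', 'house'] (min_width=10, slack=6)
Line 10: ['guitar', 'robot'] (min_width=12, slack=4)
Line 11: ['security'] (min_width=8, slack=8)

Answer: security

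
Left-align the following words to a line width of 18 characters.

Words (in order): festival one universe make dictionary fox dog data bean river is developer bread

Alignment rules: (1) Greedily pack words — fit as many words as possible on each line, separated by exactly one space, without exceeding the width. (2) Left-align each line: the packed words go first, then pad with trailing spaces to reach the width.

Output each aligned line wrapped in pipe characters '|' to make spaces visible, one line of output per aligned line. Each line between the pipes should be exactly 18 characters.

Line 1: ['festival', 'one'] (min_width=12, slack=6)
Line 2: ['universe', 'make'] (min_width=13, slack=5)
Line 3: ['dictionary', 'fox', 'dog'] (min_width=18, slack=0)
Line 4: ['data', 'bean', 'river', 'is'] (min_width=18, slack=0)
Line 5: ['developer', 'bread'] (min_width=15, slack=3)

Answer: |festival one      |
|universe make     |
|dictionary fox dog|
|data bean river is|
|developer bread   |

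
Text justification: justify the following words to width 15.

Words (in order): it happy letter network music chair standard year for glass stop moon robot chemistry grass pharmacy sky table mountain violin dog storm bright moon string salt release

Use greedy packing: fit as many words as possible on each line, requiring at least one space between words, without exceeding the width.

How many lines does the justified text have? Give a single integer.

Line 1: ['it', 'happy', 'letter'] (min_width=15, slack=0)
Line 2: ['network', 'music'] (min_width=13, slack=2)
Line 3: ['chair', 'standard'] (min_width=14, slack=1)
Line 4: ['year', 'for', 'glass'] (min_width=14, slack=1)
Line 5: ['stop', 'moon', 'robot'] (min_width=15, slack=0)
Line 6: ['chemistry', 'grass'] (min_width=15, slack=0)
Line 7: ['pharmacy', 'sky'] (min_width=12, slack=3)
Line 8: ['table', 'mountain'] (min_width=14, slack=1)
Line 9: ['violin', 'dog'] (min_width=10, slack=5)
Line 10: ['storm', 'bright'] (min_width=12, slack=3)
Line 11: ['moon', 'string'] (min_width=11, slack=4)
Line 12: ['salt', 'release'] (min_width=12, slack=3)
Total lines: 12

Answer: 12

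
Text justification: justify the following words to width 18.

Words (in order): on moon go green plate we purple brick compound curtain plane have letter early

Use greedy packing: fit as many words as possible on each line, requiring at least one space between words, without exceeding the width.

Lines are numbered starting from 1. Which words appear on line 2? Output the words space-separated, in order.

Line 1: ['on', 'moon', 'go', 'green'] (min_width=16, slack=2)
Line 2: ['plate', 'we', 'purple'] (min_width=15, slack=3)
Line 3: ['brick', 'compound'] (min_width=14, slack=4)
Line 4: ['curtain', 'plane', 'have'] (min_width=18, slack=0)
Line 5: ['letter', 'early'] (min_width=12, slack=6)

Answer: plate we purple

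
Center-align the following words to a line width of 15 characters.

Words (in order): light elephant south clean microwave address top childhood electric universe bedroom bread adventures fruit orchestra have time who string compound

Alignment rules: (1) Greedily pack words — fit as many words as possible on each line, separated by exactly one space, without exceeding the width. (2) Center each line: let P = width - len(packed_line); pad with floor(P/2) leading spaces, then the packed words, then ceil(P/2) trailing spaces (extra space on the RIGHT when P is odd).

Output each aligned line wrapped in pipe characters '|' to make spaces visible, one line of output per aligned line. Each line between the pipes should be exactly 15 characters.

Answer: |light elephant |
|  south clean  |
|   microwave   |
|  address top  |
|   childhood   |
|   electric    |
|   universe    |
| bedroom bread |
|  adventures   |
|fruit orchestra|
| have time who |
|string compound|

Derivation:
Line 1: ['light', 'elephant'] (min_width=14, slack=1)
Line 2: ['south', 'clean'] (min_width=11, slack=4)
Line 3: ['microwave'] (min_width=9, slack=6)
Line 4: ['address', 'top'] (min_width=11, slack=4)
Line 5: ['childhood'] (min_width=9, slack=6)
Line 6: ['electric'] (min_width=8, slack=7)
Line 7: ['universe'] (min_width=8, slack=7)
Line 8: ['bedroom', 'bread'] (min_width=13, slack=2)
Line 9: ['adventures'] (min_width=10, slack=5)
Line 10: ['fruit', 'orchestra'] (min_width=15, slack=0)
Line 11: ['have', 'time', 'who'] (min_width=13, slack=2)
Line 12: ['string', 'compound'] (min_width=15, slack=0)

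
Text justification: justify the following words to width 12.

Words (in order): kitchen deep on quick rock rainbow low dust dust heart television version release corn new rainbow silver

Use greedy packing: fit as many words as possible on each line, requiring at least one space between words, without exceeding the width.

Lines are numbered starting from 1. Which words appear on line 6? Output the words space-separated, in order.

Line 1: ['kitchen', 'deep'] (min_width=12, slack=0)
Line 2: ['on', 'quick'] (min_width=8, slack=4)
Line 3: ['rock', 'rainbow'] (min_width=12, slack=0)
Line 4: ['low', 'dust'] (min_width=8, slack=4)
Line 5: ['dust', 'heart'] (min_width=10, slack=2)
Line 6: ['television'] (min_width=10, slack=2)
Line 7: ['version'] (min_width=7, slack=5)
Line 8: ['release', 'corn'] (min_width=12, slack=0)
Line 9: ['new', 'rainbow'] (min_width=11, slack=1)
Line 10: ['silver'] (min_width=6, slack=6)

Answer: television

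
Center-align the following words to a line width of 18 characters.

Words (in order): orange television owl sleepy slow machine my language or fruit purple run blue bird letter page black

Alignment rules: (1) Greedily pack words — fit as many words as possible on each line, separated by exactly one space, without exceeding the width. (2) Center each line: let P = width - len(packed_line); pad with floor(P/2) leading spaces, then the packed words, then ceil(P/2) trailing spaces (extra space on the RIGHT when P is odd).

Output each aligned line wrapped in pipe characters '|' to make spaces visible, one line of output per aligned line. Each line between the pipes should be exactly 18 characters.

Answer: |orange television |
| owl sleepy slow  |
|    machine my    |
|language or fruit |
| purple run blue  |
| bird letter page |
|      black       |

Derivation:
Line 1: ['orange', 'television'] (min_width=17, slack=1)
Line 2: ['owl', 'sleepy', 'slow'] (min_width=15, slack=3)
Line 3: ['machine', 'my'] (min_width=10, slack=8)
Line 4: ['language', 'or', 'fruit'] (min_width=17, slack=1)
Line 5: ['purple', 'run', 'blue'] (min_width=15, slack=3)
Line 6: ['bird', 'letter', 'page'] (min_width=16, slack=2)
Line 7: ['black'] (min_width=5, slack=13)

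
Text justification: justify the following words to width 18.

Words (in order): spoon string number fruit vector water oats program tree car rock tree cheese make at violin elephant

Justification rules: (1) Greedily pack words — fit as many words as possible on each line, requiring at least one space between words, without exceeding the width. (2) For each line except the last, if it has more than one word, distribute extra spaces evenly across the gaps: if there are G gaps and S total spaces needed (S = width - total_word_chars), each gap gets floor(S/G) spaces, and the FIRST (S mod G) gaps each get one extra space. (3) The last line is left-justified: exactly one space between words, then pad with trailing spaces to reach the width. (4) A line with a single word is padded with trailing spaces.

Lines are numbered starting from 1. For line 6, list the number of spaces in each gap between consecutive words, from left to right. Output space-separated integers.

Answer: 3 3

Derivation:
Line 1: ['spoon', 'string'] (min_width=12, slack=6)
Line 2: ['number', 'fruit'] (min_width=12, slack=6)
Line 3: ['vector', 'water', 'oats'] (min_width=17, slack=1)
Line 4: ['program', 'tree', 'car'] (min_width=16, slack=2)
Line 5: ['rock', 'tree', 'cheese'] (min_width=16, slack=2)
Line 6: ['make', 'at', 'violin'] (min_width=14, slack=4)
Line 7: ['elephant'] (min_width=8, slack=10)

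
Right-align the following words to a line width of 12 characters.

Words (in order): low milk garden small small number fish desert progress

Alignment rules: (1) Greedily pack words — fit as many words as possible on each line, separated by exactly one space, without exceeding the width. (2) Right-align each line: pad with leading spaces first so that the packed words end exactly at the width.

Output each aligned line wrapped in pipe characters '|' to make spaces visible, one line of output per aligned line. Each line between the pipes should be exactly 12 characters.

Line 1: ['low', 'milk'] (min_width=8, slack=4)
Line 2: ['garden', 'small'] (min_width=12, slack=0)
Line 3: ['small', 'number'] (min_width=12, slack=0)
Line 4: ['fish', 'desert'] (min_width=11, slack=1)
Line 5: ['progress'] (min_width=8, slack=4)

Answer: |    low milk|
|garden small|
|small number|
| fish desert|
|    progress|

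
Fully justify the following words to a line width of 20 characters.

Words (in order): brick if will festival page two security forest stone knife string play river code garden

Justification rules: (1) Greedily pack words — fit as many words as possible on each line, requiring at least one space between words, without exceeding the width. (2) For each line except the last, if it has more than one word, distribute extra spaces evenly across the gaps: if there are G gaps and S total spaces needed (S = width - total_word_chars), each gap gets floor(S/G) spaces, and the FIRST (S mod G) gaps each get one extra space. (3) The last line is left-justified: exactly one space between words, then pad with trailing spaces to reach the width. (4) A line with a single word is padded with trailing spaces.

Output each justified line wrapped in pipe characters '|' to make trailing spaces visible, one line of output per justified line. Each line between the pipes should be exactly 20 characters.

Answer: |brick     if    will|
|festival   page  two|
|security      forest|
|stone  knife  string|
|play    river   code|
|garden              |

Derivation:
Line 1: ['brick', 'if', 'will'] (min_width=13, slack=7)
Line 2: ['festival', 'page', 'two'] (min_width=17, slack=3)
Line 3: ['security', 'forest'] (min_width=15, slack=5)
Line 4: ['stone', 'knife', 'string'] (min_width=18, slack=2)
Line 5: ['play', 'river', 'code'] (min_width=15, slack=5)
Line 6: ['garden'] (min_width=6, slack=14)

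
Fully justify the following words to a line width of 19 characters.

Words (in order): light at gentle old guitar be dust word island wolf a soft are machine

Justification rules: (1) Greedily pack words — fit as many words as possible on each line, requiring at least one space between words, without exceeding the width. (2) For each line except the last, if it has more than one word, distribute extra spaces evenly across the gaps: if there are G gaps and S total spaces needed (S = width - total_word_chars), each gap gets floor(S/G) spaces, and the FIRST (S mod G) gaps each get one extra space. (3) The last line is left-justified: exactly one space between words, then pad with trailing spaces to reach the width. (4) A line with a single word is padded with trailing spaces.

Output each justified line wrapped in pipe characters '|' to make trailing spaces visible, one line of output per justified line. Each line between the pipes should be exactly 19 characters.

Line 1: ['light', 'at', 'gentle', 'old'] (min_width=19, slack=0)
Line 2: ['guitar', 'be', 'dust', 'word'] (min_width=19, slack=0)
Line 3: ['island', 'wolf', 'a', 'soft'] (min_width=18, slack=1)
Line 4: ['are', 'machine'] (min_width=11, slack=8)

Answer: |light at gentle old|
|guitar be dust word|
|island  wolf a soft|
|are machine        |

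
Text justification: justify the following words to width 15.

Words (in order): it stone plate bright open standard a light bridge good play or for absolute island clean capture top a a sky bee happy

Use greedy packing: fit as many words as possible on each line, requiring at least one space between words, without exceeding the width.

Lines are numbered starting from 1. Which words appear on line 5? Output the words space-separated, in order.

Answer: good play or

Derivation:
Line 1: ['it', 'stone', 'plate'] (min_width=14, slack=1)
Line 2: ['bright', 'open'] (min_width=11, slack=4)
Line 3: ['standard', 'a'] (min_width=10, slack=5)
Line 4: ['light', 'bridge'] (min_width=12, slack=3)
Line 5: ['good', 'play', 'or'] (min_width=12, slack=3)
Line 6: ['for', 'absolute'] (min_width=12, slack=3)
Line 7: ['island', 'clean'] (min_width=12, slack=3)
Line 8: ['capture', 'top', 'a', 'a'] (min_width=15, slack=0)
Line 9: ['sky', 'bee', 'happy'] (min_width=13, slack=2)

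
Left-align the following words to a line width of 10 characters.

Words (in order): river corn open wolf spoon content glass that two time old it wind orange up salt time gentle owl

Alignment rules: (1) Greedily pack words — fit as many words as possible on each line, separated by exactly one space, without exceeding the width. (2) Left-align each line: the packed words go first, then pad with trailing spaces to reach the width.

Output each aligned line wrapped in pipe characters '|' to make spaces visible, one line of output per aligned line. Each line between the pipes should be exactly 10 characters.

Answer: |river corn|
|open wolf |
|spoon     |
|content   |
|glass that|
|two time  |
|old it    |
|wind      |
|orange up |
|salt time |
|gentle owl|

Derivation:
Line 1: ['river', 'corn'] (min_width=10, slack=0)
Line 2: ['open', 'wolf'] (min_width=9, slack=1)
Line 3: ['spoon'] (min_width=5, slack=5)
Line 4: ['content'] (min_width=7, slack=3)
Line 5: ['glass', 'that'] (min_width=10, slack=0)
Line 6: ['two', 'time'] (min_width=8, slack=2)
Line 7: ['old', 'it'] (min_width=6, slack=4)
Line 8: ['wind'] (min_width=4, slack=6)
Line 9: ['orange', 'up'] (min_width=9, slack=1)
Line 10: ['salt', 'time'] (min_width=9, slack=1)
Line 11: ['gentle', 'owl'] (min_width=10, slack=0)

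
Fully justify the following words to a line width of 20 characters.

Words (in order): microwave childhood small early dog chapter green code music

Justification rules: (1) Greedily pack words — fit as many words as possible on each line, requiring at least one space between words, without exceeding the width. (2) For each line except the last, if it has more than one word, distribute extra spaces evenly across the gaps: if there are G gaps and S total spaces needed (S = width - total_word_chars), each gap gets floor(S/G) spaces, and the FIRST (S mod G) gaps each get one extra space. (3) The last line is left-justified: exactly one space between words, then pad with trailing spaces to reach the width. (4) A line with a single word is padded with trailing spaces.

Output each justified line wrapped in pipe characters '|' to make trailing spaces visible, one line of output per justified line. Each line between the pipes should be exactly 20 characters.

Answer: |microwave  childhood|
|small    early   dog|
|chapter  green  code|
|music               |

Derivation:
Line 1: ['microwave', 'childhood'] (min_width=19, slack=1)
Line 2: ['small', 'early', 'dog'] (min_width=15, slack=5)
Line 3: ['chapter', 'green', 'code'] (min_width=18, slack=2)
Line 4: ['music'] (min_width=5, slack=15)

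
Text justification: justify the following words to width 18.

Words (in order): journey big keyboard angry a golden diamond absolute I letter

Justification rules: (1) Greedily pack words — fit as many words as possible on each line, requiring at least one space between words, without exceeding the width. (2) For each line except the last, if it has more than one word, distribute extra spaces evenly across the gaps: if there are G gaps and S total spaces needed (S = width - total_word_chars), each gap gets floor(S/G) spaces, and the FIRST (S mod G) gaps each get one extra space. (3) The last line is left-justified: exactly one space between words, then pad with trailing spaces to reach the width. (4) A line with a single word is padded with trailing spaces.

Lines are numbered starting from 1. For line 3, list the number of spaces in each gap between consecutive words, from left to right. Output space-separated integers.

Answer: 5

Derivation:
Line 1: ['journey', 'big'] (min_width=11, slack=7)
Line 2: ['keyboard', 'angry', 'a'] (min_width=16, slack=2)
Line 3: ['golden', 'diamond'] (min_width=14, slack=4)
Line 4: ['absolute', 'I', 'letter'] (min_width=17, slack=1)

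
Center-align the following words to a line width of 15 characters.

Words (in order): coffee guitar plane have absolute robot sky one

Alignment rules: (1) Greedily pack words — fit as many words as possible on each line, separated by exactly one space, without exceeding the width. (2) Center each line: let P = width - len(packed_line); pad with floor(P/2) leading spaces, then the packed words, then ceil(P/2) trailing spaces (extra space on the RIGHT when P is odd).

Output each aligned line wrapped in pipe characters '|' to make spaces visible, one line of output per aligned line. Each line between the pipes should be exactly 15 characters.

Line 1: ['coffee', 'guitar'] (min_width=13, slack=2)
Line 2: ['plane', 'have'] (min_width=10, slack=5)
Line 3: ['absolute', 'robot'] (min_width=14, slack=1)
Line 4: ['sky', 'one'] (min_width=7, slack=8)

Answer: | coffee guitar |
|  plane have   |
|absolute robot |
|    sky one    |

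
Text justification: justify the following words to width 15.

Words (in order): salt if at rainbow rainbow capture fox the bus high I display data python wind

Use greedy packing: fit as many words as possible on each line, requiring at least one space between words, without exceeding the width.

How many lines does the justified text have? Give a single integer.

Answer: 6

Derivation:
Line 1: ['salt', 'if', 'at'] (min_width=10, slack=5)
Line 2: ['rainbow', 'rainbow'] (min_width=15, slack=0)
Line 3: ['capture', 'fox', 'the'] (min_width=15, slack=0)
Line 4: ['bus', 'high', 'I'] (min_width=10, slack=5)
Line 5: ['display', 'data'] (min_width=12, slack=3)
Line 6: ['python', 'wind'] (min_width=11, slack=4)
Total lines: 6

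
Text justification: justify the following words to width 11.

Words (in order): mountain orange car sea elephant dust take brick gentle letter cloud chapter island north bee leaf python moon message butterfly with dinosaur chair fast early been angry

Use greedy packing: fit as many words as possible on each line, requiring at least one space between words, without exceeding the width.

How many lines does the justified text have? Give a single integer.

Answer: 21

Derivation:
Line 1: ['mountain'] (min_width=8, slack=3)
Line 2: ['orange', 'car'] (min_width=10, slack=1)
Line 3: ['sea'] (min_width=3, slack=8)
Line 4: ['elephant'] (min_width=8, slack=3)
Line 5: ['dust', 'take'] (min_width=9, slack=2)
Line 6: ['brick'] (min_width=5, slack=6)
Line 7: ['gentle'] (min_width=6, slack=5)
Line 8: ['letter'] (min_width=6, slack=5)
Line 9: ['cloud'] (min_width=5, slack=6)
Line 10: ['chapter'] (min_width=7, slack=4)
Line 11: ['island'] (min_width=6, slack=5)
Line 12: ['north', 'bee'] (min_width=9, slack=2)
Line 13: ['leaf', 'python'] (min_width=11, slack=0)
Line 14: ['moon'] (min_width=4, slack=7)
Line 15: ['message'] (min_width=7, slack=4)
Line 16: ['butterfly'] (min_width=9, slack=2)
Line 17: ['with'] (min_width=4, slack=7)
Line 18: ['dinosaur'] (min_width=8, slack=3)
Line 19: ['chair', 'fast'] (min_width=10, slack=1)
Line 20: ['early', 'been'] (min_width=10, slack=1)
Line 21: ['angry'] (min_width=5, slack=6)
Total lines: 21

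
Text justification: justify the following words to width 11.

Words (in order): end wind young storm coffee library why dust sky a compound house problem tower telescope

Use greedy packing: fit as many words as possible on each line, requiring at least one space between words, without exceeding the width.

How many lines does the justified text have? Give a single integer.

Line 1: ['end', 'wind'] (min_width=8, slack=3)
Line 2: ['young', 'storm'] (min_width=11, slack=0)
Line 3: ['coffee'] (min_width=6, slack=5)
Line 4: ['library', 'why'] (min_width=11, slack=0)
Line 5: ['dust', 'sky', 'a'] (min_width=10, slack=1)
Line 6: ['compound'] (min_width=8, slack=3)
Line 7: ['house'] (min_width=5, slack=6)
Line 8: ['problem'] (min_width=7, slack=4)
Line 9: ['tower'] (min_width=5, slack=6)
Line 10: ['telescope'] (min_width=9, slack=2)
Total lines: 10

Answer: 10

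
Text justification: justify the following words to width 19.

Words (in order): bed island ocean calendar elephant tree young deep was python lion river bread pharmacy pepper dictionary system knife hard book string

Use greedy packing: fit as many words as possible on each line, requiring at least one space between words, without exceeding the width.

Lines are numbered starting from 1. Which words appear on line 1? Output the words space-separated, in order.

Answer: bed island ocean

Derivation:
Line 1: ['bed', 'island', 'ocean'] (min_width=16, slack=3)
Line 2: ['calendar', 'elephant'] (min_width=17, slack=2)
Line 3: ['tree', 'young', 'deep', 'was'] (min_width=19, slack=0)
Line 4: ['python', 'lion', 'river'] (min_width=17, slack=2)
Line 5: ['bread', 'pharmacy'] (min_width=14, slack=5)
Line 6: ['pepper', 'dictionary'] (min_width=17, slack=2)
Line 7: ['system', 'knife', 'hard'] (min_width=17, slack=2)
Line 8: ['book', 'string'] (min_width=11, slack=8)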